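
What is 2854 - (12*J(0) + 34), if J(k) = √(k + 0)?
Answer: 2820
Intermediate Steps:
J(k) = √k
2854 - (12*J(0) + 34) = 2854 - (12*√0 + 34) = 2854 - (12*0 + 34) = 2854 - (0 + 34) = 2854 - 1*34 = 2854 - 34 = 2820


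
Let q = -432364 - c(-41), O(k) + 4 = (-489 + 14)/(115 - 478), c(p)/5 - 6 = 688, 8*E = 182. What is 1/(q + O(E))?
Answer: -363/158208719 ≈ -2.2944e-6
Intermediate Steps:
E = 91/4 (E = (⅛)*182 = 91/4 ≈ 22.750)
c(p) = 3470 (c(p) = 30 + 5*688 = 30 + 3440 = 3470)
O(k) = -977/363 (O(k) = -4 + (-489 + 14)/(115 - 478) = -4 - 475/(-363) = -4 - 475*(-1/363) = -4 + 475/363 = -977/363)
q = -435834 (q = -432364 - 1*3470 = -432364 - 3470 = -435834)
1/(q + O(E)) = 1/(-435834 - 977/363) = 1/(-158208719/363) = -363/158208719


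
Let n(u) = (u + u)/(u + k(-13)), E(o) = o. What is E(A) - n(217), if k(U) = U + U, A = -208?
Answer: -40162/191 ≈ -210.27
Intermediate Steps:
k(U) = 2*U
n(u) = 2*u/(-26 + u) (n(u) = (u + u)/(u + 2*(-13)) = (2*u)/(u - 26) = (2*u)/(-26 + u) = 2*u/(-26 + u))
E(A) - n(217) = -208 - 2*217/(-26 + 217) = -208 - 2*217/191 = -208 - 1*434/191 = -208 - 434/191 = -40162/191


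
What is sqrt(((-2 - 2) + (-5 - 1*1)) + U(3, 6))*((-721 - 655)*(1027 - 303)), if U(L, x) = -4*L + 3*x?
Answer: -1992448*I ≈ -1.9924e+6*I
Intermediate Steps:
sqrt(((-2 - 2) + (-5 - 1*1)) + U(3, 6))*((-721 - 655)*(1027 - 303)) = sqrt(((-2 - 2) + (-5 - 1*1)) + (-4*3 + 3*6))*((-721 - 655)*(1027 - 303)) = sqrt((-4 + (-5 - 1)) + (-12 + 18))*(-1376*724) = sqrt((-4 - 6) + 6)*(-996224) = sqrt(-10 + 6)*(-996224) = sqrt(-4)*(-996224) = (2*I)*(-996224) = -1992448*I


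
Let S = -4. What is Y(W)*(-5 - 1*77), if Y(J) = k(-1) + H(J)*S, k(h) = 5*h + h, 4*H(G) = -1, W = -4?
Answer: 410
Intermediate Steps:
H(G) = -1/4 (H(G) = (1/4)*(-1) = -1/4)
k(h) = 6*h
Y(J) = -5 (Y(J) = 6*(-1) - 1/4*(-4) = -6 + 1 = -5)
Y(W)*(-5 - 1*77) = -5*(-5 - 1*77) = -5*(-5 - 77) = -5*(-82) = 410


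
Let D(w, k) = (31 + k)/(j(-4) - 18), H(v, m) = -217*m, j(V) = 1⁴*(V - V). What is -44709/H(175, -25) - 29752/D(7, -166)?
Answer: -9242281/2325 ≈ -3975.2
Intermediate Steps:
j(V) = 0 (j(V) = 1*0 = 0)
D(w, k) = -31/18 - k/18 (D(w, k) = (31 + k)/(0 - 18) = (31 + k)/(-18) = (31 + k)*(-1/18) = -31/18 - k/18)
-44709/H(175, -25) - 29752/D(7, -166) = -44709/((-217*(-25))) - 29752/(-31/18 - 1/18*(-166)) = -44709/5425 - 29752/(-31/18 + 83/9) = -44709*1/5425 - 29752/15/2 = -6387/775 - 29752*2/15 = -6387/775 - 59504/15 = -9242281/2325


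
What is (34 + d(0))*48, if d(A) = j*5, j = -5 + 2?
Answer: 912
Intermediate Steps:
j = -3
d(A) = -15 (d(A) = -3*5 = -15)
(34 + d(0))*48 = (34 - 15)*48 = 19*48 = 912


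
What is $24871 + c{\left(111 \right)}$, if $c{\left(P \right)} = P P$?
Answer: $37192$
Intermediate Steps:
$c{\left(P \right)} = P^{2}$
$24871 + c{\left(111 \right)} = 24871 + 111^{2} = 24871 + 12321 = 37192$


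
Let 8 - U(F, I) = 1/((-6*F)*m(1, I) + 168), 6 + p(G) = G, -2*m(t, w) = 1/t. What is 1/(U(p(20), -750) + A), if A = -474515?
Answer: -210/99646471 ≈ -2.1075e-6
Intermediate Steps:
m(t, w) = -1/(2*t)
p(G) = -6 + G
U(F, I) = 8 - 1/(168 + 3*F) (U(F, I) = 8 - 1/((-6*F)*(-½/1) + 168) = 8 - 1/((-6*F)*(-½*1) + 168) = 8 - 1/(-6*F*(-½) + 168) = 8 - 1/(3*F + 168) = 8 - 1/(168 + 3*F))
1/(U(p(20), -750) + A) = 1/((1343 + 24*(-6 + 20))/(3*(56 + (-6 + 20))) - 474515) = 1/((1343 + 24*14)/(3*(56 + 14)) - 474515) = 1/((⅓)*(1343 + 336)/70 - 474515) = 1/((⅓)*(1/70)*1679 - 474515) = 1/(1679/210 - 474515) = 1/(-99646471/210) = -210/99646471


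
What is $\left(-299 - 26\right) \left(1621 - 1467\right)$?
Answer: $-50050$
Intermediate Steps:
$\left(-299 - 26\right) \left(1621 - 1467\right) = \left(-325\right) 154 = -50050$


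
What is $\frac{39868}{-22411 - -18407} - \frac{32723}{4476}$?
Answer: $- \frac{77368015}{4480476} \approx -17.268$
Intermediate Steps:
$\frac{39868}{-22411 - -18407} - \frac{32723}{4476} = \frac{39868}{-22411 + 18407} - \frac{32723}{4476} = \frac{39868}{-4004} - \frac{32723}{4476} = 39868 \left(- \frac{1}{4004}\right) - \frac{32723}{4476} = - \frac{9967}{1001} - \frac{32723}{4476} = - \frac{77368015}{4480476}$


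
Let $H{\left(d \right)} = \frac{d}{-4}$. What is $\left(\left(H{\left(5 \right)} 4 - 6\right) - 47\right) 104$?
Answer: $-6032$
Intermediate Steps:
$H{\left(d \right)} = - \frac{d}{4}$ ($H{\left(d \right)} = d \left(- \frac{1}{4}\right) = - \frac{d}{4}$)
$\left(\left(H{\left(5 \right)} 4 - 6\right) - 47\right) 104 = \left(\left(\left(- \frac{1}{4}\right) 5 \cdot 4 - 6\right) - 47\right) 104 = \left(\left(\left(- \frac{5}{4}\right) 4 - 6\right) - 47\right) 104 = \left(\left(-5 - 6\right) - 47\right) 104 = \left(-11 - 47\right) 104 = \left(-58\right) 104 = -6032$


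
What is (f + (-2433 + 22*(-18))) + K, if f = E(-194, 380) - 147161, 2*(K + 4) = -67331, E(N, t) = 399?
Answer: -366521/2 ≈ -1.8326e+5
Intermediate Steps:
K = -67339/2 (K = -4 + (1/2)*(-67331) = -4 - 67331/2 = -67339/2 ≈ -33670.)
f = -146762 (f = 399 - 147161 = -146762)
(f + (-2433 + 22*(-18))) + K = (-146762 + (-2433 + 22*(-18))) - 67339/2 = (-146762 + (-2433 - 396)) - 67339/2 = (-146762 - 2829) - 67339/2 = -149591 - 67339/2 = -366521/2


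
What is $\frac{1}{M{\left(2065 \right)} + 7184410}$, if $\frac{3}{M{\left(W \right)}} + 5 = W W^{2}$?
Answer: $\frac{8805624620}{63263217576174203} \approx 1.3919 \cdot 10^{-7}$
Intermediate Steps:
$M{\left(W \right)} = \frac{3}{-5 + W^{3}}$ ($M{\left(W \right)} = \frac{3}{-5 + W W^{2}} = \frac{3}{-5 + W^{3}}$)
$\frac{1}{M{\left(2065 \right)} + 7184410} = \frac{1}{\frac{3}{-5 + 2065^{3}} + 7184410} = \frac{1}{\frac{3}{-5 + 8805624625} + 7184410} = \frac{1}{\frac{3}{8805624620} + 7184410} = \frac{1}{\frac{63263217576174203}{8805624620}} = \frac{8805624620}{63263217576174203}$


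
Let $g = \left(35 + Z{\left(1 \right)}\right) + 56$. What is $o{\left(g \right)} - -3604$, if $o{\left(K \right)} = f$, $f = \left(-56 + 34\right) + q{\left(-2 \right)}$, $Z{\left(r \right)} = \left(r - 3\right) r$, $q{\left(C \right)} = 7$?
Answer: $3589$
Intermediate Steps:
$Z{\left(r \right)} = r \left(-3 + r\right)$ ($Z{\left(r \right)} = \left(-3 + r\right) r = r \left(-3 + r\right)$)
$g = 89$ ($g = \left(35 + 1 \left(-3 + 1\right)\right) + 56 = \left(35 + 1 \left(-2\right)\right) + 56 = \left(35 - 2\right) + 56 = 33 + 56 = 89$)
$f = -15$ ($f = \left(-56 + 34\right) + 7 = -22 + 7 = -15$)
$o{\left(K \right)} = -15$
$o{\left(g \right)} - -3604 = -15 - -3604 = -15 + 3604 = 3589$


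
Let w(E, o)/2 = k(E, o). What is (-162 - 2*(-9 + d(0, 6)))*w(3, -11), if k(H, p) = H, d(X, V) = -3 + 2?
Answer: -852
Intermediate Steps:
d(X, V) = -1
w(E, o) = 2*E
(-162 - 2*(-9 + d(0, 6)))*w(3, -11) = (-162 - 2*(-9 - 1))*(2*3) = (-162 - 2*(-10))*6 = (-162 + 20)*6 = -142*6 = -852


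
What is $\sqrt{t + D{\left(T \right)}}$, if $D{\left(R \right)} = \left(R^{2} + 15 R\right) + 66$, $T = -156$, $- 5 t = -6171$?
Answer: $\frac{\sqrt{582405}}{5} \approx 152.63$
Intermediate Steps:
$t = \frac{6171}{5}$ ($t = \left(- \frac{1}{5}\right) \left(-6171\right) = \frac{6171}{5} \approx 1234.2$)
$D{\left(R \right)} = 66 + R^{2} + 15 R$
$\sqrt{t + D{\left(T \right)}} = \sqrt{\frac{6171}{5} + \left(66 + \left(-156\right)^{2} + 15 \left(-156\right)\right)} = \sqrt{\frac{6171}{5} + \left(66 + 24336 - 2340\right)} = \sqrt{\frac{6171}{5} + 22062} = \sqrt{\frac{116481}{5}} = \frac{\sqrt{582405}}{5}$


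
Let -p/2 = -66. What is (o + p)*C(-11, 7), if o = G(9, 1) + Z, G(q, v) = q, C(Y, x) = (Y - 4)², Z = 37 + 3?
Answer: 40725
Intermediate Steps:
p = 132 (p = -2*(-66) = 132)
Z = 40
C(Y, x) = (-4 + Y)²
o = 49 (o = 9 + 40 = 49)
(o + p)*C(-11, 7) = (49 + 132)*(-4 - 11)² = 181*(-15)² = 181*225 = 40725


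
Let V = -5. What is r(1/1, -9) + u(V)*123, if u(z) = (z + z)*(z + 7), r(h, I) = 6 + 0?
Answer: -2454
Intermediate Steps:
r(h, I) = 6
u(z) = 2*z*(7 + z) (u(z) = (2*z)*(7 + z) = 2*z*(7 + z))
r(1/1, -9) + u(V)*123 = 6 + (2*(-5)*(7 - 5))*123 = 6 + (2*(-5)*2)*123 = 6 - 20*123 = 6 - 2460 = -2454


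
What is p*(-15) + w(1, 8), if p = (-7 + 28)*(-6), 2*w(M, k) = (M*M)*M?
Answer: 3781/2 ≈ 1890.5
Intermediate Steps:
w(M, k) = M**3/2 (w(M, k) = ((M*M)*M)/2 = (M**2*M)/2 = M**3/2)
p = -126 (p = 21*(-6) = -126)
p*(-15) + w(1, 8) = -126*(-15) + (1/2)*1**3 = 1890 + (1/2)*1 = 1890 + 1/2 = 3781/2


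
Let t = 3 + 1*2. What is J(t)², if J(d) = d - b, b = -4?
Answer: 81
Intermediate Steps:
t = 5 (t = 3 + 2 = 5)
J(d) = 4 + d (J(d) = d - 1*(-4) = d + 4 = 4 + d)
J(t)² = (4 + 5)² = 9² = 81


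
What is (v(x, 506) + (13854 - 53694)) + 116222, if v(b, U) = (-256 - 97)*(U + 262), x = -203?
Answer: -194722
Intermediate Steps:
v(b, U) = -92486 - 353*U (v(b, U) = -353*(262 + U) = -92486 - 353*U)
(v(x, 506) + (13854 - 53694)) + 116222 = ((-92486 - 353*506) + (13854 - 53694)) + 116222 = ((-92486 - 178618) - 39840) + 116222 = (-271104 - 39840) + 116222 = -310944 + 116222 = -194722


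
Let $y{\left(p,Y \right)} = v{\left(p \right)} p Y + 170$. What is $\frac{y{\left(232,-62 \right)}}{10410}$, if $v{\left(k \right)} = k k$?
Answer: $- \frac{129034041}{1735} \approx -74371.0$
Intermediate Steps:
$v{\left(k \right)} = k^{2}$
$y{\left(p,Y \right)} = 170 + Y p^{3}$ ($y{\left(p,Y \right)} = p^{2} p Y + 170 = p^{3} Y + 170 = Y p^{3} + 170 = 170 + Y p^{3}$)
$\frac{y{\left(232,-62 \right)}}{10410} = \frac{170 - 62 \cdot 232^{3}}{10410} = \left(170 - 774204416\right) \frac{1}{10410} = \left(-774204246\right) \frac{1}{10410} = - \frac{129034041}{1735}$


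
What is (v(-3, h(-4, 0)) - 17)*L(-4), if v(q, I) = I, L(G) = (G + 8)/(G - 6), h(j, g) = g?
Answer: 34/5 ≈ 6.8000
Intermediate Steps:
L(G) = (8 + G)/(-6 + G)
(v(-3, h(-4, 0)) - 17)*L(-4) = (0 - 17)*((8 - 4)/(-6 - 4)) = -17*4/(-10) = -(-17)*4/10 = -17*(-⅖) = 34/5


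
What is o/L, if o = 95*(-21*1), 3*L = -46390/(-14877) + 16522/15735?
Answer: -467008742025/325248148 ≈ -1435.9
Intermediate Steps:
L = 325248148/234089595 (L = (-46390/(-14877) + 16522/15735)/3 = (-46390*(-1/14877) + 16522*(1/15735))/3 = (46390/14877 + 16522/15735)/3 = (⅓)*(325248148/78029865) = 325248148/234089595 ≈ 1.3894)
o = -1995 (o = 95*(-21) = -1995)
o/L = -1995/325248148/234089595 = -1995*234089595/325248148 = -467008742025/325248148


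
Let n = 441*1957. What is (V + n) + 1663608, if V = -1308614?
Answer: 1218031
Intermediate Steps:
n = 863037
(V + n) + 1663608 = (-1308614 + 863037) + 1663608 = -445577 + 1663608 = 1218031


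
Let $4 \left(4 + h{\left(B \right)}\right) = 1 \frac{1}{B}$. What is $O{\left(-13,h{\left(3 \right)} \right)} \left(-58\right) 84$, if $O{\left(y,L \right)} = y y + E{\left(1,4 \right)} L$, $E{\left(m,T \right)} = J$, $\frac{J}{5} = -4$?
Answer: $-1205008$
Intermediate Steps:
$h{\left(B \right)} = -4 + \frac{1}{4 B}$ ($h{\left(B \right)} = -4 + \frac{1 \frac{1}{B}}{4} = -4 + \frac{1}{4 B}$)
$J = -20$ ($J = 5 \left(-4\right) = -20$)
$E{\left(m,T \right)} = -20$
$O{\left(y,L \right)} = y^{2} - 20 L$ ($O{\left(y,L \right)} = y y - 20 L = y^{2} - 20 L$)
$O{\left(-13,h{\left(3 \right)} \right)} \left(-58\right) 84 = \left(\left(-13\right)^{2} - 20 \left(-4 + \frac{1}{4 \cdot 3}\right)\right) \left(-58\right) 84 = \left(169 - 20 \left(-4 + \frac{1}{4} \cdot \frac{1}{3}\right)\right) \left(-58\right) 84 = \left(169 - 20 \left(-4 + \frac{1}{12}\right)\right) \left(-58\right) 84 = \left(169 - - \frac{235}{3}\right) \left(-58\right) 84 = \left(169 + \frac{235}{3}\right) \left(-58\right) 84 = \frac{742}{3} \left(-58\right) 84 = \left(- \frac{43036}{3}\right) 84 = -1205008$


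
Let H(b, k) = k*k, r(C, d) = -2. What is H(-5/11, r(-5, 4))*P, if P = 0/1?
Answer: 0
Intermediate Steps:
P = 0 (P = 0*1 = 0)
H(b, k) = k²
H(-5/11, r(-5, 4))*P = (-2)²*0 = 4*0 = 0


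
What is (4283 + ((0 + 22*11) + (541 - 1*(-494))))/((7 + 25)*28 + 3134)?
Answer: 556/403 ≈ 1.3797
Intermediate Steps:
(4283 + ((0 + 22*11) + (541 - 1*(-494))))/((7 + 25)*28 + 3134) = (4283 + ((0 + 242) + (541 + 494)))/(32*28 + 3134) = (4283 + (242 + 1035))/(896 + 3134) = (4283 + 1277)/4030 = 5560*(1/4030) = 556/403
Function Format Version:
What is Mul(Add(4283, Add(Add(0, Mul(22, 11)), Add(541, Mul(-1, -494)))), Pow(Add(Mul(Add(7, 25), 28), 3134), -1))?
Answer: Rational(556, 403) ≈ 1.3797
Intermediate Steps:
Mul(Add(4283, Add(Add(0, Mul(22, 11)), Add(541, Mul(-1, -494)))), Pow(Add(Mul(Add(7, 25), 28), 3134), -1)) = Mul(Add(4283, Add(Add(0, 242), Add(541, 494))), Pow(Add(Mul(32, 28), 3134), -1)) = Mul(Add(4283, Add(242, 1035)), Pow(Add(896, 3134), -1)) = Mul(Add(4283, 1277), Pow(4030, -1)) = Mul(5560, Rational(1, 4030)) = Rational(556, 403)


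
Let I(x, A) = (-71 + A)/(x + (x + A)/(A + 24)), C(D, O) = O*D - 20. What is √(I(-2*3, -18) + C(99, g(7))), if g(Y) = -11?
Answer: I*√110010/10 ≈ 33.168*I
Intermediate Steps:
C(D, O) = -20 + D*O (C(D, O) = D*O - 20 = -20 + D*O)
I(x, A) = (-71 + A)/(x + (A + x)/(24 + A))
√(I(-2*3, -18) + C(99, g(7))) = √((-1704 + (-18)² - 47*(-18))/(-18 + 25*(-2*3) - (-36)*3) + (-20 + 99*(-11))) = √((-1704 + 324 + 846)/(-18 + 25*(-6) - 18*(-6)) + (-20 - 1089)) = √(-534/(-18 - 150 + 108) - 1109) = √(-534/(-60) - 1109) = √(-1/60*(-534) - 1109) = √(89/10 - 1109) = √(-11001/10) = I*√110010/10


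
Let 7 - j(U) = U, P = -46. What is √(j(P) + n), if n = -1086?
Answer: I*√1033 ≈ 32.14*I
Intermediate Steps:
j(U) = 7 - U
√(j(P) + n) = √((7 - 1*(-46)) - 1086) = √((7 + 46) - 1086) = √(53 - 1086) = √(-1033) = I*√1033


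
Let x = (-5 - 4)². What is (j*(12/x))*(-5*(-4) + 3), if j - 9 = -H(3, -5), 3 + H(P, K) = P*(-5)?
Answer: 92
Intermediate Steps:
H(P, K) = -3 - 5*P (H(P, K) = -3 + P*(-5) = -3 - 5*P)
x = 81 (x = (-9)² = 81)
j = 27 (j = 9 - (-3 - 5*3) = 9 - (-3 - 15) = 9 - 1*(-18) = 9 + 18 = 27)
(j*(12/x))*(-5*(-4) + 3) = (27*(12/81))*(-5*(-4) + 3) = (27*(12*(1/81)))*(20 + 3) = (27*(4/27))*23 = 4*23 = 92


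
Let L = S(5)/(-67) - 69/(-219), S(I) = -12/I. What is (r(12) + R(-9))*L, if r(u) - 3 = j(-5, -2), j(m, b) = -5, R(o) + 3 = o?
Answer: -120134/24455 ≈ -4.9125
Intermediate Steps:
R(o) = -3 + o
r(u) = -2 (r(u) = 3 - 5 = -2)
L = 8581/24455 (L = -12/5/(-67) - 69/(-219) = -12*1/5*(-1/67) - 69*(-1/219) = -12/5*(-1/67) + 23/73 = 12/335 + 23/73 = 8581/24455 ≈ 0.35089)
(r(12) + R(-9))*L = (-2 + (-3 - 9))*(8581/24455) = (-2 - 12)*(8581/24455) = -14*8581/24455 = -120134/24455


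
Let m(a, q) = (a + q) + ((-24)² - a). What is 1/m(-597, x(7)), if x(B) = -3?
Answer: 1/573 ≈ 0.0017452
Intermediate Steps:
m(a, q) = 576 + q (m(a, q) = (a + q) + (576 - a) = 576 + q)
1/m(-597, x(7)) = 1/(576 - 3) = 1/573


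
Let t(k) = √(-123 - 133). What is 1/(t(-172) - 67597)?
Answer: -67597/4569354665 - 16*I/4569354665 ≈ -1.4794e-5 - 3.5016e-9*I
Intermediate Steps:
t(k) = 16*I (t(k) = √(-256) = 16*I)
1/(t(-172) - 67597) = 1/(16*I - 67597) = 1/(-67597 + 16*I) = (-67597 - 16*I)/4569354665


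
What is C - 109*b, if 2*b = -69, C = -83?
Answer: 7355/2 ≈ 3677.5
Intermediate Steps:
b = -69/2 (b = (½)*(-69) = -69/2 ≈ -34.500)
C - 109*b = -83 - 109*(-69/2) = -83 + 7521/2 = 7355/2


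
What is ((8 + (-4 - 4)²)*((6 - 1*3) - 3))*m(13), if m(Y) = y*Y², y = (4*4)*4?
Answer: 0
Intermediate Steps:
y = 64 (y = 16*4 = 64)
m(Y) = 64*Y²
((8 + (-4 - 4)²)*((6 - 1*3) - 3))*m(13) = ((8 + (-4 - 4)²)*((6 - 1*3) - 3))*(64*13²) = ((8 + (-8)²)*((6 - 3) - 3))*(64*169) = ((8 + 64)*(3 - 3))*10816 = (72*0)*10816 = 0*10816 = 0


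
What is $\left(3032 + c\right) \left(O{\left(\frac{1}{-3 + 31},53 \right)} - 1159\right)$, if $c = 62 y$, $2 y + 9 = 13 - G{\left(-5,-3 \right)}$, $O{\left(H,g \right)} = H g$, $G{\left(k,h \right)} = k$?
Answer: $- \frac{15324727}{4} \approx -3.8312 \cdot 10^{6}$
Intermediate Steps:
$y = \frac{9}{2}$ ($y = - \frac{9}{2} + \frac{13 - -5}{2} = - \frac{9}{2} + \frac{13 + 5}{2} = - \frac{9}{2} + \frac{1}{2} \cdot 18 = - \frac{9}{2} + 9 = \frac{9}{2} \approx 4.5$)
$c = 279$ ($c = 62 \cdot \frac{9}{2} = 279$)
$\left(3032 + c\right) \left(O{\left(\frac{1}{-3 + 31},53 \right)} - 1159\right) = \left(3032 + 279\right) \left(\frac{1}{-3 + 31} \cdot 53 - 1159\right) = 3311 \left(\frac{1}{28} \cdot 53 - 1159\right) = 3311 \left(\frac{53}{28} - 1159\right) = 3311 \left(- \frac{32399}{28}\right) = - \frac{15324727}{4}$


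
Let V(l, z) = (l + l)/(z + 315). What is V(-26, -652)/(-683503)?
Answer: -52/230340511 ≈ -2.2575e-7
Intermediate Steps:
V(l, z) = 2*l/(315 + z) (V(l, z) = (2*l)/(315 + z) = 2*l/(315 + z))
V(-26, -652)/(-683503) = (2*(-26)/(315 - 652))/(-683503) = (2*(-26)/(-337))*(-1/683503) = (2*(-26)*(-1/337))*(-1/683503) = (52/337)*(-1/683503) = -52/230340511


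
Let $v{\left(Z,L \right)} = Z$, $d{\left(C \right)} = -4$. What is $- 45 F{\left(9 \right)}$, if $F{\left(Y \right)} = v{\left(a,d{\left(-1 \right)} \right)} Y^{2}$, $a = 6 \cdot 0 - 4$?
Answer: $14580$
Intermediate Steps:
$a = -4$ ($a = 0 - 4 = -4$)
$F{\left(Y \right)} = - 4 Y^{2}$
$- 45 F{\left(9 \right)} = - 45 \left(- 4 \cdot 9^{2}\right) = - 45 \left(\left(-4\right) 81\right) = \left(-45\right) \left(-324\right) = 14580$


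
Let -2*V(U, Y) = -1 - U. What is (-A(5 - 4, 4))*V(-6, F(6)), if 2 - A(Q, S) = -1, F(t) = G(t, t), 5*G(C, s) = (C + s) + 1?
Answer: 15/2 ≈ 7.5000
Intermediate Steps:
G(C, s) = ⅕ + C/5 + s/5 (G(C, s) = ((C + s) + 1)/5 = (1 + C + s)/5 = ⅕ + C/5 + s/5)
F(t) = ⅕ + 2*t/5 (F(t) = ⅕ + t/5 + t/5 = ⅕ + 2*t/5)
V(U, Y) = ½ + U/2 (V(U, Y) = -(-1 - U)/2 = ½ + U/2)
A(Q, S) = 3 (A(Q, S) = 2 - 1*(-1) = 2 + 1 = 3)
(-A(5 - 4, 4))*V(-6, F(6)) = (-1*3)*(½ + (½)*(-6)) = -3*(½ - 3) = -3*(-5/2) = 15/2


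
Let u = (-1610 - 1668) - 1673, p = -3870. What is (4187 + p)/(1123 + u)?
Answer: -317/3828 ≈ -0.082811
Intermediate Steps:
u = -4951 (u = -3278 - 1673 = -4951)
(4187 + p)/(1123 + u) = (4187 - 3870)/(1123 - 4951) = 317/(-3828) = 317*(-1/3828) = -317/3828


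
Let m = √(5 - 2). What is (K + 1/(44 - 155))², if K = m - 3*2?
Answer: 481852/12321 - 1334*√3/111 ≈ 18.292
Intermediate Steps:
m = √3 ≈ 1.7320
K = -6 + √3 (K = √3 - 3*2 = √3 - 6 = -6 + √3 ≈ -4.2680)
(K + 1/(44 - 155))² = ((-6 + √3) + 1/(44 - 155))² = ((-6 + √3) + 1/(-111))² = ((-6 + √3) - 1/111)² = (-667/111 + √3)²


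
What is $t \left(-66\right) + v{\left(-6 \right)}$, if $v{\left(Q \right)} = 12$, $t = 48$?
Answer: $-3156$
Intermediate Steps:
$t \left(-66\right) + v{\left(-6 \right)} = 48 \left(-66\right) + 12 = -3168 + 12 = -3156$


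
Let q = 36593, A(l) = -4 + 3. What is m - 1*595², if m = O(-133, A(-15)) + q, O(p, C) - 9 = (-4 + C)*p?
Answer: -316758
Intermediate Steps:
A(l) = -1
O(p, C) = 9 + p*(-4 + C) (O(p, C) = 9 + (-4 + C)*p = 9 + p*(-4 + C))
m = 37267 (m = (9 - 4*(-133) - 1*(-133)) + 36593 = (9 + 532 + 133) + 36593 = 674 + 36593 = 37267)
m - 1*595² = 37267 - 1*595² = 37267 - 1*354025 = 37267 - 354025 = -316758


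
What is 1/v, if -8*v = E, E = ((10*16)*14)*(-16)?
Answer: 1/4480 ≈ 0.00022321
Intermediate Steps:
E = -35840 (E = (160*14)*(-16) = 2240*(-16) = -35840)
v = 4480 (v = -1/8*(-35840) = 4480)
1/v = 1/4480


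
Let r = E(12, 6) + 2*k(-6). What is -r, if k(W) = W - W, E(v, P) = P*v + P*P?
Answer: -108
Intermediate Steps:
E(v, P) = P² + P*v (E(v, P) = P*v + P² = P² + P*v)
k(W) = 0
r = 108 (r = 6*(6 + 12) + 2*0 = 6*18 + 0 = 108 + 0 = 108)
-r = -1*108 = -108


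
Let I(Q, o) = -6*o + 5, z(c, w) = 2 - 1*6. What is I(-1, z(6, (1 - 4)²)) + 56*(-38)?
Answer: -2099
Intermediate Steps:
z(c, w) = -4 (z(c, w) = 2 - 6 = -4)
I(Q, o) = 5 - 6*o
I(-1, z(6, (1 - 4)²)) + 56*(-38) = (5 - 6*(-4)) + 56*(-38) = (5 + 24) - 2128 = 29 - 2128 = -2099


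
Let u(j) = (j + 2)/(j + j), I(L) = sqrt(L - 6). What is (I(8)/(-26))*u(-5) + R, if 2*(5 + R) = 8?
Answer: -1 - 3*sqrt(2)/260 ≈ -1.0163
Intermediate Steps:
I(L) = sqrt(-6 + L)
R = -1 (R = -5 + (1/2)*8 = -5 + 4 = -1)
u(j) = (2 + j)/(2*j) (u(j) = (2 + j)/((2*j)) = (2 + j)*(1/(2*j)) = (2 + j)/(2*j))
(I(8)/(-26))*u(-5) + R = (sqrt(-6 + 8)/(-26))*((1/2)*(2 - 5)/(-5)) - 1 = (sqrt(2)*(-1/26))*((1/2)*(-1/5)*(-3)) - 1 = -sqrt(2)/26*(3/10) - 1 = -3*sqrt(2)/260 - 1 = -1 - 3*sqrt(2)/260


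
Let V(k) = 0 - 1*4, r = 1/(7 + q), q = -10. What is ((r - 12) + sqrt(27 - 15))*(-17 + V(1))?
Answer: 259 - 42*sqrt(3) ≈ 186.25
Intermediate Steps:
r = -1/3 (r = 1/(7 - 10) = 1/(-3) = -1/3 ≈ -0.33333)
V(k) = -4 (V(k) = 0 - 4 = -4)
((r - 12) + sqrt(27 - 15))*(-17 + V(1)) = ((-1/3 - 12) + sqrt(27 - 15))*(-17 - 4) = (-37/3 + sqrt(12))*(-21) = (-37/3 + 2*sqrt(3))*(-21) = 259 - 42*sqrt(3)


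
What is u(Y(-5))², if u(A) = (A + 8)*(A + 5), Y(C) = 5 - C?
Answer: 72900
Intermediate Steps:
u(A) = (5 + A)*(8 + A) (u(A) = (8 + A)*(5 + A) = (5 + A)*(8 + A))
u(Y(-5))² = (40 + (5 - 1*(-5))² + 13*(5 - 1*(-5)))² = (40 + (5 + 5)² + 13*(5 + 5))² = (40 + 10² + 13*10)² = (40 + 100 + 130)² = 270² = 72900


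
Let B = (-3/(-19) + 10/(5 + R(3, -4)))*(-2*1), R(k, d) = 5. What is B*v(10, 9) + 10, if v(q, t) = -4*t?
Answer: 1774/19 ≈ 93.368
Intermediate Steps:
B = -44/19 (B = (-3/(-19) + 10/(5 + 5))*(-2*1) = (-3*(-1/19) + 10/10)*(-2) = (3/19 + 10*(⅒))*(-2) = (3/19 + 1)*(-2) = (22/19)*(-2) = -44/19 ≈ -2.3158)
B*v(10, 9) + 10 = -(-176)*9/19 + 10 = -44/19*(-36) + 10 = 1584/19 + 10 = 1774/19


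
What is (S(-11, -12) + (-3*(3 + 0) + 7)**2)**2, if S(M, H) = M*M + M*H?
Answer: 66049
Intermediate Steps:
S(M, H) = M**2 + H*M
(S(-11, -12) + (-3*(3 + 0) + 7)**2)**2 = (-11*(-12 - 11) + (-3*(3 + 0) + 7)**2)**2 = (-11*(-23) + (-3*3 + 7)**2)**2 = (253 + (-9 + 7)**2)**2 = (253 + (-2)**2)**2 = (253 + 4)**2 = 257**2 = 66049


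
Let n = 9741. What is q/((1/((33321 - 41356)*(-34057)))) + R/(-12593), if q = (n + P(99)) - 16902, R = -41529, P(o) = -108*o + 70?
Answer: -61281092941963876/12593 ≈ -4.8663e+12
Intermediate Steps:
P(o) = 70 - 108*o
q = -17783 (q = (9741 + (70 - 108*99)) - 16902 = (9741 + (70 - 10692)) - 16902 = (9741 - 10622) - 16902 = -881 - 16902 = -17783)
q/((1/((33321 - 41356)*(-34057)))) + R/(-12593) = -17783/(1/((33321 - 41356)*(-34057))) - 41529/(-12593) = -17783/(-1/34057/(-8035)) - 41529*(-1/12593) = -17783/((-1/8035*(-1/34057))) + 41529/12593 = -17783/1/273647995 + 41529/12593 = -17783*273647995 + 41529/12593 = -4866282295085 + 41529/12593 = -61281092941963876/12593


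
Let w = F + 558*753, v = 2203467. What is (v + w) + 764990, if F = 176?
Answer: 3388807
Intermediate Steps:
w = 420350 (w = 176 + 558*753 = 176 + 420174 = 420350)
(v + w) + 764990 = (2203467 + 420350) + 764990 = 2623817 + 764990 = 3388807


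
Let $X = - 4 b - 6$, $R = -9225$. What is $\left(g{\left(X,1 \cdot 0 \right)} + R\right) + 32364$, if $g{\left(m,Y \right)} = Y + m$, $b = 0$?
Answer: $23133$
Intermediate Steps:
$X = -6$ ($X = \left(-4\right) 0 - 6 = 0 - 6 = -6$)
$\left(g{\left(X,1 \cdot 0 \right)} + R\right) + 32364 = \left(\left(1 \cdot 0 - 6\right) - 9225\right) + 32364 = \left(\left(0 - 6\right) - 9225\right) + 32364 = \left(-6 - 9225\right) + 32364 = -9231 + 32364 = 23133$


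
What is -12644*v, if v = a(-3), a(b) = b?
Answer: 37932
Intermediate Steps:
v = -3
-12644*v = -12644*(-3) = 37932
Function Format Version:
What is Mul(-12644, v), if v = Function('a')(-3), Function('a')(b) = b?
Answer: 37932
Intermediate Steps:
v = -3
Mul(-12644, v) = Mul(-12644, -3) = 37932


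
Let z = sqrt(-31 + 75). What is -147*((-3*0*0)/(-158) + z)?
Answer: -294*sqrt(11) ≈ -975.09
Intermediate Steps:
z = 2*sqrt(11) (z = sqrt(44) = 2*sqrt(11) ≈ 6.6332)
-147*((-3*0*0)/(-158) + z) = -147*((-3*0*0)/(-158) + 2*sqrt(11)) = -147*((0*0)*(-1/158) + 2*sqrt(11)) = -147*(0*(-1/158) + 2*sqrt(11)) = -147*(0 + 2*sqrt(11)) = -294*sqrt(11)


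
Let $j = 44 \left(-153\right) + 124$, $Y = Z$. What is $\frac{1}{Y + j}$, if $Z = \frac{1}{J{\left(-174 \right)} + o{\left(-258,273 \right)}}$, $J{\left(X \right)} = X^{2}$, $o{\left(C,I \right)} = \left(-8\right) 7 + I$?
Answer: $- \frac{30493}{201497743} \approx -0.00015133$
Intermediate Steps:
$o{\left(C,I \right)} = -56 + I$
$Z = \frac{1}{30493}$ ($Z = \frac{1}{\left(-174\right)^{2} + \left(-56 + 273\right)} = \frac{1}{30276 + 217} = \frac{1}{30493} \approx 3.2794 \cdot 10^{-5}$)
$Y = \frac{1}{30493} \approx 3.2794 \cdot 10^{-5}$
$j = -6608$ ($j = -6732 + 124 = -6608$)
$\frac{1}{Y + j} = \frac{1}{\frac{1}{30493} - 6608} = \frac{1}{- \frac{201497743}{30493}} = - \frac{30493}{201497743}$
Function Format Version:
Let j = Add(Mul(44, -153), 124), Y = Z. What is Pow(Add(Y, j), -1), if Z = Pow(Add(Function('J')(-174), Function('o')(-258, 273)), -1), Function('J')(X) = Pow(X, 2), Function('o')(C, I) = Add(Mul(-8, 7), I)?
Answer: Rational(-30493, 201497743) ≈ -0.00015133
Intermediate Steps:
Function('o')(C, I) = Add(-56, I)
Z = Rational(1, 30493) (Z = Pow(Add(Pow(-174, 2), Add(-56, 273)), -1) = Pow(Add(30276, 217), -1) = Pow(30493, -1) = Rational(1, 30493) ≈ 3.2794e-5)
Y = Rational(1, 30493) ≈ 3.2794e-5
j = -6608 (j = Add(-6732, 124) = -6608)
Pow(Add(Y, j), -1) = Pow(Add(Rational(1, 30493), -6608), -1) = Pow(Rational(-201497743, 30493), -1) = Rational(-30493, 201497743)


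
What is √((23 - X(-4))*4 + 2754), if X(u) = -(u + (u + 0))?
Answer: √2814 ≈ 53.047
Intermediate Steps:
X(u) = -2*u (X(u) = -(u + u) = -2*u)
√((23 - X(-4))*4 + 2754) = √((23 - (-2)*(-4))*4 + 2754) = √((23 - 1*8)*4 + 2754) = √((23 - 8)*4 + 2754) = √(15*4 + 2754) = √(60 + 2754) = √2814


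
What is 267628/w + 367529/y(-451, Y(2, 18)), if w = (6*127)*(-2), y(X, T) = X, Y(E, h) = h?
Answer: -170203606/171831 ≈ -990.53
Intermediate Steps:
w = -1524 (w = 762*(-2) = -1524)
267628/w + 367529/y(-451, Y(2, 18)) = 267628/(-1524) + 367529/(-451) = 267628*(-1/1524) + 367529*(-1/451) = -66907/381 - 367529/451 = -170203606/171831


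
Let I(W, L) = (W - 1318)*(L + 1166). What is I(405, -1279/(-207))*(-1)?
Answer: 221531233/207 ≈ 1.0702e+6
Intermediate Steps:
I(W, L) = (-1318 + W)*(1166 + L)
I(405, -1279/(-207))*(-1) = (-1536788 - (-1685722)/(-207) + 1166*405 - 1279/(-207)*405)*(-1) = (-1536788 - (-1685722)*(-1)/207 + 472230 - 1279*(-1/207)*405)*(-1) = (-1536788 - 1318*1279/207 + 472230 + (1279/207)*405)*(-1) = (-1536788 - 1685722/207 + 472230 + 57555/23)*(-1) = -221531233/207*(-1) = 221531233/207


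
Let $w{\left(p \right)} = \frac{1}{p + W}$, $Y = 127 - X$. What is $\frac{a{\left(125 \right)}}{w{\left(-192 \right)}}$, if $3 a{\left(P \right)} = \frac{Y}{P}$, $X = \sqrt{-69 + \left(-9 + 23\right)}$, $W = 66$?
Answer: $- \frac{5334}{125} + \frac{42 i \sqrt{55}}{125} \approx -42.672 + 2.4918 i$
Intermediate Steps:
$X = i \sqrt{55}$ ($X = \sqrt{-69 + 14} = \sqrt{-55} = i \sqrt{55} \approx 7.4162 i$)
$Y = 127 - i \sqrt{55} \approx 127.0 - 7.4162 i$
$w{\left(p \right)} = \frac{1}{66 + p}$ ($w{\left(p \right)} = \frac{1}{p + 66} = \frac{1}{66 + p}$)
$a{\left(P \right)} = \frac{127 - i \sqrt{55}}{3 P}$ ($a{\left(P \right)} = \frac{\left(127 - i \sqrt{55}\right) \frac{1}{P}}{3} = \frac{\frac{1}{P} \left(127 - i \sqrt{55}\right)}{3} = \frac{127 - i \sqrt{55}}{3 P}$)
$\frac{a{\left(125 \right)}}{w{\left(-192 \right)}} = \frac{\frac{1}{3} \cdot \frac{1}{125} \left(127 - i \sqrt{55}\right)}{\frac{1}{66 - 192}} = \frac{\frac{1}{3} \cdot \frac{1}{125} \left(127 - i \sqrt{55}\right)}{\frac{1}{-126}} = \frac{\frac{127}{375} - \frac{i \sqrt{55}}{375}}{- \frac{1}{126}} = \left(\frac{127}{375} - \frac{i \sqrt{55}}{375}\right) \left(-126\right) = - \frac{5334}{125} + \frac{42 i \sqrt{55}}{125}$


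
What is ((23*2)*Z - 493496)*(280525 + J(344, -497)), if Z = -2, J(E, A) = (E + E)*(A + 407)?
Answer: -107900804740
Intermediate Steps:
J(E, A) = 2*E*(407 + A) (J(E, A) = (2*E)*(407 + A) = 2*E*(407 + A))
((23*2)*Z - 493496)*(280525 + J(344, -497)) = ((23*2)*(-2) - 493496)*(280525 + 2*344*(407 - 497)) = (46*(-2) - 493496)*(280525 + 2*344*(-90)) = (-92 - 493496)*(280525 - 61920) = -493588*218605 = -107900804740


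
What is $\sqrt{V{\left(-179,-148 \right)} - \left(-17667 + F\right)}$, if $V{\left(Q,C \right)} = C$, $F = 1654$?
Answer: $\sqrt{15865} \approx 125.96$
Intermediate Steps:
$\sqrt{V{\left(-179,-148 \right)} - \left(-17667 + F\right)} = \sqrt{-148 + \left(17667 - 1654\right)} = \sqrt{-148 + 16013} = \sqrt{15865}$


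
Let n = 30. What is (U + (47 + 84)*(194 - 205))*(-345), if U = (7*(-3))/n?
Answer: 994773/2 ≈ 4.9739e+5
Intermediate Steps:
U = -7/10 (U = (7*(-3))/30 = -21*1/30 = -7/10 ≈ -0.70000)
(U + (47 + 84)*(194 - 205))*(-345) = (-7/10 + (47 + 84)*(194 - 205))*(-345) = (-7/10 + 131*(-11))*(-345) = (-7/10 - 1441)*(-345) = -14417/10*(-345) = 994773/2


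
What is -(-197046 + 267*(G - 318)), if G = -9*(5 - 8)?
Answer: 274743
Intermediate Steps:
G = 27 (G = -9*(-3) = 27)
-(-197046 + 267*(G - 318)) = -(-197046 + 267*(27 - 318)) = -267/(1/((-291 + 250) - 988)) = -267/(1/(-41 - 988)) = -267/(1/(-1029)) = -267/(-1/1029) = -267*(-1029) = 274743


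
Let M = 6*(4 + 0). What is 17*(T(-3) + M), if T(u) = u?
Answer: 357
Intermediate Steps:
M = 24 (M = 6*4 = 24)
17*(T(-3) + M) = 17*(-3 + 24) = 17*21 = 357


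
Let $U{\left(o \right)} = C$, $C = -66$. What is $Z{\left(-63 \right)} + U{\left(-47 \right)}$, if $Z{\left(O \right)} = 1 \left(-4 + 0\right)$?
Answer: $-70$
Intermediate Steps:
$U{\left(o \right)} = -66$
$Z{\left(O \right)} = -4$ ($Z{\left(O \right)} = 1 \left(-4\right) = -4$)
$Z{\left(-63 \right)} + U{\left(-47 \right)} = -4 - 66 = -70$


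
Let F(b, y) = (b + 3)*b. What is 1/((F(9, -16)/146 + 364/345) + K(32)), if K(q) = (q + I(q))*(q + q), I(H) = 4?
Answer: 25185/58071442 ≈ 0.00043369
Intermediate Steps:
F(b, y) = b*(3 + b) (F(b, y) = (3 + b)*b = b*(3 + b))
K(q) = 2*q*(4 + q) (K(q) = (q + 4)*(q + q) = (4 + q)*(2*q) = 2*q*(4 + q))
1/((F(9, -16)/146 + 364/345) + K(32)) = 1/(((9*(3 + 9))/146 + 364/345) + 2*32*(4 + 32)) = 1/(((9*12)*(1/146) + 364*(1/345)) + 2*32*36) = 1/((108*(1/146) + 364/345) + 2304) = 1/((54/73 + 364/345) + 2304) = 1/(45202/25185 + 2304) = 1/(58071442/25185) = 25185/58071442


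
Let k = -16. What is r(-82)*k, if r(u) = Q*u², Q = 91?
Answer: -9790144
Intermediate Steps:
r(u) = 91*u²
r(-82)*k = (91*(-82)²)*(-16) = (91*6724)*(-16) = 611884*(-16) = -9790144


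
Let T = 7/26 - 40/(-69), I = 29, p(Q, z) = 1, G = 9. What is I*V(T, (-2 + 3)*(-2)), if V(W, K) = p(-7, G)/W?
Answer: 52026/1523 ≈ 34.160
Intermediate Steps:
T = 1523/1794 (T = 7*(1/26) - 40*(-1/69) = 7/26 + 40/69 = 1523/1794 ≈ 0.84894)
V(W, K) = 1/W
I*V(T, (-2 + 3)*(-2)) = 29/(1523/1794) = 29*(1794/1523) = 52026/1523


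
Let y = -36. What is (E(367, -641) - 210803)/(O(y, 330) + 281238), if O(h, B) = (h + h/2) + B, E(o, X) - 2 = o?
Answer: -105217/140757 ≈ -0.74751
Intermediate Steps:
E(o, X) = 2 + o
O(h, B) = B + 3*h/2 (O(h, B) = (h + h*(½)) + B = (h + h/2) + B = 3*h/2 + B = B + 3*h/2)
(E(367, -641) - 210803)/(O(y, 330) + 281238) = ((2 + 367) - 210803)/((330 + (3/2)*(-36)) + 281238) = (369 - 210803)/((330 - 54) + 281238) = -210434/(276 + 281238) = -210434/281514 = -210434*1/281514 = -105217/140757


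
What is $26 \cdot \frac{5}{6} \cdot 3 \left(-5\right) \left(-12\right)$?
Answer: $3900$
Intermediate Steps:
$26 \cdot \frac{5}{6} \cdot 3 \left(-5\right) \left(-12\right) = 26 \cdot \frac{5}{2} \left(-5\right) \left(-12\right) = 26 \left(- \frac{25}{2}\right) \left(-12\right) = \left(-325\right) \left(-12\right) = 3900$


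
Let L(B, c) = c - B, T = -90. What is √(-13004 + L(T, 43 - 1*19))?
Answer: I*√12890 ≈ 113.53*I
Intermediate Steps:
√(-13004 + L(T, 43 - 1*19)) = √(-13004 + ((43 - 1*19) - 1*(-90))) = √(-13004 + ((43 - 19) + 90)) = √(-13004 + (24 + 90)) = √(-13004 + 114) = √(-12890) = I*√12890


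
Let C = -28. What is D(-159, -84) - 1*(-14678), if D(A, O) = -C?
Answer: 14706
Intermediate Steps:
D(A, O) = 28 (D(A, O) = -1*(-28) = 28)
D(-159, -84) - 1*(-14678) = 28 - 1*(-14678) = 28 + 14678 = 14706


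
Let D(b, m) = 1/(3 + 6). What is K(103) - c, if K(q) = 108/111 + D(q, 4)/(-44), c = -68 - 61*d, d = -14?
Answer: -11502253/14652 ≈ -785.03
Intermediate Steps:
D(b, m) = 1/9
c = 786 (c = -68 - 61*(-14) = -68 + 854 = 786)
K(q) = 14219/14652 (K(q) = 108/111 + (1/9)/(-44) = 108*(1/111) + (1/9)*(-1/44) = 36/37 - 1/396 = 14219/14652)
K(103) - c = 14219/14652 - 1*786 = 14219/14652 - 786 = -11502253/14652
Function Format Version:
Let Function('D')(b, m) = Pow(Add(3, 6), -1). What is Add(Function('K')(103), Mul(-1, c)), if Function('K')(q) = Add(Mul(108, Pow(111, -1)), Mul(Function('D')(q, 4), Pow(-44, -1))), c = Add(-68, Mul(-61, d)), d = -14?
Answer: Rational(-11502253, 14652) ≈ -785.03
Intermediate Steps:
Function('D')(b, m) = Rational(1, 9) (Function('D')(b, m) = Pow(9, -1) = Rational(1, 9))
c = 786 (c = Add(-68, Mul(-61, -14)) = Add(-68, 854) = 786)
Function('K')(q) = Rational(14219, 14652) (Function('K')(q) = Add(Mul(108, Pow(111, -1)), Mul(Rational(1, 9), Pow(-44, -1))) = Add(Mul(108, Rational(1, 111)), Mul(Rational(1, 9), Rational(-1, 44))) = Add(Rational(36, 37), Rational(-1, 396)) = Rational(14219, 14652))
Add(Function('K')(103), Mul(-1, c)) = Add(Rational(14219, 14652), Mul(-1, 786)) = Add(Rational(14219, 14652), -786) = Rational(-11502253, 14652)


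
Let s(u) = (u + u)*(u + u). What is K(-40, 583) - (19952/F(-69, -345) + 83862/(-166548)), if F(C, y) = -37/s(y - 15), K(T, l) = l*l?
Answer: 287453318289443/1027046 ≈ 2.7988e+8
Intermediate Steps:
s(u) = 4*u² (s(u) = (2*u)*(2*u) = 4*u²)
K(T, l) = l²
F(C, y) = -37/(4*(-15 + y)²) (F(C, y) = -37*1/(4*(y - 15)²) = -37*1/(4*(-15 + y)²) = -37/(4*(-15 + y)²))
K(-40, 583) - (19952/F(-69, -345) + 83862/(-166548)) = 583² - (19952/((-37/(4*(-15 - 345)²))) + 83862/(-166548)) = 339889 - (19952/((-37/4/(-360)²)) + 83862*(-1/166548)) = 339889 - (19952/((-37/4*1/129600)) - 13977/27758) = 339889 - (19952/(-37/518400) - 13977/27758) = 339889 - (19952*(-518400/37) - 13977/27758) = 339889 - (-10343116800/37 - 13977/27758) = 339889 - 1*(-287104236651549/1027046) = 339889 + 287104236651549/1027046 = 287453318289443/1027046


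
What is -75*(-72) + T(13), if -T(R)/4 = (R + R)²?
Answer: 2696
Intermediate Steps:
T(R) = -16*R² (T(R) = -4*(R + R)² = -4*4*R² = -16*R²)
-75*(-72) + T(13) = -75*(-72) - 16*13² = 5400 - 16*169 = 5400 - 2704 = 2696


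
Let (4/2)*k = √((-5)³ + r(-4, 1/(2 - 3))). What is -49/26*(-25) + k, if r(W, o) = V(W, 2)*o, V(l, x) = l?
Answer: 1225/26 + 11*I/2 ≈ 47.115 + 5.5*I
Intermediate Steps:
r(W, o) = W*o
k = 11*I/2 (k = √((-5)³ - 4/(2 - 3))/2 = √(-125 - 4/(-1))/2 = √(-125 - 4*(-1))/2 = √(-125 + 4)/2 = √(-121)/2 = (11*I)/2 = 11*I/2 ≈ 5.5*I)
-49/26*(-25) + k = -49/26*(-25) + 11*I/2 = 1225/26 + 11*I/2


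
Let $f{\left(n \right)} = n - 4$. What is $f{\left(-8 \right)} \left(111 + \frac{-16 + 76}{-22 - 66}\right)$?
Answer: $- \frac{14562}{11} \approx -1323.8$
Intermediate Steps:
$f{\left(n \right)} = -4 + n$ ($f{\left(n \right)} = n - 4 = -4 + n$)
$f{\left(-8 \right)} \left(111 + \frac{-16 + 76}{-22 - 66}\right) = \left(-4 - 8\right) \left(111 + \frac{-16 + 76}{-22 - 66}\right) = - 12 \left(111 + \frac{60}{-88}\right) = - 12 \left(111 + 60 \left(- \frac{1}{88}\right)\right) = - 12 \left(111 - \frac{15}{22}\right) = \left(-12\right) \frac{2427}{22} = - \frac{14562}{11}$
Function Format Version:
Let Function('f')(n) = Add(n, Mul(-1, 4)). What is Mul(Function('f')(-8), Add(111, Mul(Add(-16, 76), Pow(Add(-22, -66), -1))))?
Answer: Rational(-14562, 11) ≈ -1323.8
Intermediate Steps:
Function('f')(n) = Add(-4, n) (Function('f')(n) = Add(n, -4) = Add(-4, n))
Mul(Function('f')(-8), Add(111, Mul(Add(-16, 76), Pow(Add(-22, -66), -1)))) = Mul(Add(-4, -8), Add(111, Mul(Add(-16, 76), Pow(Add(-22, -66), -1)))) = Mul(-12, Add(111, Mul(60, Pow(-88, -1)))) = Mul(-12, Add(111, Mul(60, Rational(-1, 88)))) = Mul(-12, Add(111, Rational(-15, 22))) = Mul(-12, Rational(2427, 22)) = Rational(-14562, 11)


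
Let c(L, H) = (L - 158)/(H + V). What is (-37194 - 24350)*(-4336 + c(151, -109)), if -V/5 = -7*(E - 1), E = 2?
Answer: 9873411604/37 ≈ 2.6685e+8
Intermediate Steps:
V = 35 (V = -(-35)*(2 - 1) = -(-35) = -5*(-7) = 35)
c(L, H) = (-158 + L)/(35 + H) (c(L, H) = (L - 158)/(H + 35) = (-158 + L)/(35 + H))
(-37194 - 24350)*(-4336 + c(151, -109)) = (-37194 - 24350)*(-4336 + (-158 + 151)/(35 - 109)) = -61544*(-4336 - 7/(-74)) = -61544*(-4336 - 1/74*(-7)) = -61544*(-4336 + 7/74) = -61544*(-320857/74) = 9873411604/37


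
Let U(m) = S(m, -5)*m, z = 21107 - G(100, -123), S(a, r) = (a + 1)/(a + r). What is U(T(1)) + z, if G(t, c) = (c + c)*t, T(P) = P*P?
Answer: 91413/2 ≈ 45707.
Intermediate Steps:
T(P) = P²
G(t, c) = 2*c*t (G(t, c) = (2*c)*t = 2*c*t)
S(a, r) = (1 + a)/(a + r)
z = 45707 (z = 21107 - 2*(-123)*100 = 21107 - 1*(-24600) = 21107 + 24600 = 45707)
U(m) = m*(1 + m)/(-5 + m) (U(m) = ((1 + m)/(m - 5))*m = ((1 + m)/(-5 + m))*m = m*(1 + m)/(-5 + m))
U(T(1)) + z = 1²*(1 + 1²)/(-5 + 1²) + 45707 = 1*(1 + 1)/(-5 + 1) + 45707 = 1*2/(-4) + 45707 = 1*(-¼)*2 + 45707 = -½ + 45707 = 91413/2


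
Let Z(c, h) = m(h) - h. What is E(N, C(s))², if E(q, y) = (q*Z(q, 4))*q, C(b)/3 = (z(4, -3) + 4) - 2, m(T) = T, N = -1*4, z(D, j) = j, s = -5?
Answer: 0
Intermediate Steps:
N = -4
C(b) = -3 (C(b) = 3*((-3 + 4) - 2) = 3*(1 - 2) = 3*(-1) = -3)
Z(c, h) = 0 (Z(c, h) = h - h = 0)
E(q, y) = 0 (E(q, y) = (q*0)*q = 0*q = 0)
E(N, C(s))² = 0² = 0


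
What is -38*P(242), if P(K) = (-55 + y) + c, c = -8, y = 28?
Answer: 1330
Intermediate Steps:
P(K) = -35 (P(K) = (-55 + 28) - 8 = -27 - 8 = -35)
-38*P(242) = -38*(-35) = 1330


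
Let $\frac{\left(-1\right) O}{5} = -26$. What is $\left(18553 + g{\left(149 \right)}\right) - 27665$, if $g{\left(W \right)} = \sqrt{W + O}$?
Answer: $-9112 + 3 \sqrt{31} \approx -9095.3$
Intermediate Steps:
$O = 130$ ($O = \left(-5\right) \left(-26\right) = 130$)
$g{\left(W \right)} = \sqrt{130 + W}$ ($g{\left(W \right)} = \sqrt{W + 130} = \sqrt{130 + W}$)
$\left(18553 + g{\left(149 \right)}\right) - 27665 = \left(18553 + \sqrt{130 + 149}\right) - 27665 = \left(18553 + \sqrt{279}\right) - 27665 = \left(18553 + 3 \sqrt{31}\right) - 27665 = -9112 + 3 \sqrt{31}$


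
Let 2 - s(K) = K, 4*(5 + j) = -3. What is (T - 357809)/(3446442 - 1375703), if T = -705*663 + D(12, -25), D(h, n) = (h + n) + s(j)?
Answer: -3300917/8282956 ≈ -0.39852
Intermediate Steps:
j = -23/4 (j = -5 + (¼)*(-3) = -5 - ¾ = -23/4 ≈ -5.7500)
s(K) = 2 - K
D(h, n) = 31/4 + h + n (D(h, n) = (h + n) + (2 - 1*(-23/4)) = (h + n) + (2 + 23/4) = (h + n) + 31/4 = 31/4 + h + n)
T = -1869681/4 (T = -705*663 + (31/4 + 12 - 25) = -467415 - 21/4 = -1869681/4 ≈ -4.6742e+5)
(T - 357809)/(3446442 - 1375703) = (-1869681/4 - 357809)/(3446442 - 1375703) = -3300917/4/2070739 = -3300917/4*1/2070739 = -3300917/8282956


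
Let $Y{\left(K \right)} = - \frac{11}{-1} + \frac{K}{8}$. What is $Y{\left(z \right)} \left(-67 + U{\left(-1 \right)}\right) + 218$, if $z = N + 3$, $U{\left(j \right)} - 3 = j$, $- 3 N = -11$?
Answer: $- \frac{3307}{6} \approx -551.17$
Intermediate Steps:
$N = \frac{11}{3}$ ($N = \left(- \frac{1}{3}\right) \left(-11\right) = \frac{11}{3} \approx 3.6667$)
$U{\left(j \right)} = 3 + j$
$z = \frac{20}{3}$ ($z = \frac{11}{3} + 3 = \frac{20}{3} \approx 6.6667$)
$Y{\left(K \right)} = 11 + \frac{K}{8}$ ($Y{\left(K \right)} = \left(-11\right) \left(-1\right) + K \frac{1}{8} = 11 + \frac{K}{8}$)
$Y{\left(z \right)} \left(-67 + U{\left(-1 \right)}\right) + 218 = \left(11 + \frac{1}{8} \cdot \frac{20}{3}\right) \left(-67 + \left(3 - 1\right)\right) + 218 = \left(11 + \frac{5}{6}\right) \left(-67 + 2\right) + 218 = \frac{71}{6} \left(-65\right) + 218 = - \frac{4615}{6} + 218 = - \frac{3307}{6}$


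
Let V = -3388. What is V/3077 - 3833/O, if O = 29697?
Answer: -112407577/91377669 ≈ -1.2301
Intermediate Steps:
V/3077 - 3833/O = -3388/3077 - 3833/29697 = -112407577/91377669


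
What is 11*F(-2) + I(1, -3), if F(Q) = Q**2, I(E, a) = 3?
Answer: 47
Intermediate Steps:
11*F(-2) + I(1, -3) = 11*(-2)**2 + 3 = 11*4 + 3 = 44 + 3 = 47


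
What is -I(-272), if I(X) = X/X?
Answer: -1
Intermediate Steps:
I(X) = 1
-I(-272) = -1*1 = -1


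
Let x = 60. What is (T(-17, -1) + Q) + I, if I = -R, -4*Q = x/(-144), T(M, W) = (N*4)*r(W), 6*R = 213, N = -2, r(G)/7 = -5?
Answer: 11741/48 ≈ 244.60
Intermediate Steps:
r(G) = -35 (r(G) = 7*(-5) = -35)
R = 71/2 (R = (⅙)*213 = 71/2 ≈ 35.500)
T(M, W) = 280 (T(M, W) = -2*4*(-35) = -8*(-35) = 280)
Q = 5/48 (Q = -15/(-144) = -15*(-1)/144 = -¼*(-5/12) = 5/48 ≈ 0.10417)
I = -71/2 (I = -1*71/2 = -71/2 ≈ -35.500)
(T(-17, -1) + Q) + I = (280 + 5/48) - 71/2 = 13445/48 - 71/2 = 11741/48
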